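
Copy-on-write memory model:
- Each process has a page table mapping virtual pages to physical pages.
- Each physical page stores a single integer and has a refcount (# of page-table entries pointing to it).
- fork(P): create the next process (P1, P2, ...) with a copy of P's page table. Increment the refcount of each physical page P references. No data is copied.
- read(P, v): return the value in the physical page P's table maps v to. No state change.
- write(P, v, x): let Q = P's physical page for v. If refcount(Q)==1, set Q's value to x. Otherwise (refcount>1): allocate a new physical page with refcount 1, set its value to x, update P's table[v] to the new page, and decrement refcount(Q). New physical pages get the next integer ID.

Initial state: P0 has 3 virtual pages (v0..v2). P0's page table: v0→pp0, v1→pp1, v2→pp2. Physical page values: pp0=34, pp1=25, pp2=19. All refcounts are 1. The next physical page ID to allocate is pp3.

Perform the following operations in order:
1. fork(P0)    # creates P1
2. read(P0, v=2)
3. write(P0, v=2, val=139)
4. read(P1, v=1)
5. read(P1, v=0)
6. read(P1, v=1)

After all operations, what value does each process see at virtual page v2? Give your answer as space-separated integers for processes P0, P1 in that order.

Answer: 139 19

Derivation:
Op 1: fork(P0) -> P1. 3 ppages; refcounts: pp0:2 pp1:2 pp2:2
Op 2: read(P0, v2) -> 19. No state change.
Op 3: write(P0, v2, 139). refcount(pp2)=2>1 -> COPY to pp3. 4 ppages; refcounts: pp0:2 pp1:2 pp2:1 pp3:1
Op 4: read(P1, v1) -> 25. No state change.
Op 5: read(P1, v0) -> 34. No state change.
Op 6: read(P1, v1) -> 25. No state change.
P0: v2 -> pp3 = 139
P1: v2 -> pp2 = 19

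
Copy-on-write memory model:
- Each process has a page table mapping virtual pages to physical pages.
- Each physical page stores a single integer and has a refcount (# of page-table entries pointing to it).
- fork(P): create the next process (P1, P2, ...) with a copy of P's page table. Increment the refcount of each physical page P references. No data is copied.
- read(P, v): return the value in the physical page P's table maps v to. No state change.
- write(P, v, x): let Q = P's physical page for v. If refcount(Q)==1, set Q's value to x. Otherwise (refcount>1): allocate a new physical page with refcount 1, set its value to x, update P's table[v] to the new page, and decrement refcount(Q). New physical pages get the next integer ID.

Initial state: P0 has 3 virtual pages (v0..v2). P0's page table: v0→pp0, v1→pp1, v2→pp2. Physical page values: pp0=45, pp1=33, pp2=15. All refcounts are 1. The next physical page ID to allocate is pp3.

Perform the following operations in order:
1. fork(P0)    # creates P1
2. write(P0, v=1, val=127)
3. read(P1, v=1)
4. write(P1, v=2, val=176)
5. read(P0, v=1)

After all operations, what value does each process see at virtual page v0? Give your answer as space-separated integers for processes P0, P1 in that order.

Answer: 45 45

Derivation:
Op 1: fork(P0) -> P1. 3 ppages; refcounts: pp0:2 pp1:2 pp2:2
Op 2: write(P0, v1, 127). refcount(pp1)=2>1 -> COPY to pp3. 4 ppages; refcounts: pp0:2 pp1:1 pp2:2 pp3:1
Op 3: read(P1, v1) -> 33. No state change.
Op 4: write(P1, v2, 176). refcount(pp2)=2>1 -> COPY to pp4. 5 ppages; refcounts: pp0:2 pp1:1 pp2:1 pp3:1 pp4:1
Op 5: read(P0, v1) -> 127. No state change.
P0: v0 -> pp0 = 45
P1: v0 -> pp0 = 45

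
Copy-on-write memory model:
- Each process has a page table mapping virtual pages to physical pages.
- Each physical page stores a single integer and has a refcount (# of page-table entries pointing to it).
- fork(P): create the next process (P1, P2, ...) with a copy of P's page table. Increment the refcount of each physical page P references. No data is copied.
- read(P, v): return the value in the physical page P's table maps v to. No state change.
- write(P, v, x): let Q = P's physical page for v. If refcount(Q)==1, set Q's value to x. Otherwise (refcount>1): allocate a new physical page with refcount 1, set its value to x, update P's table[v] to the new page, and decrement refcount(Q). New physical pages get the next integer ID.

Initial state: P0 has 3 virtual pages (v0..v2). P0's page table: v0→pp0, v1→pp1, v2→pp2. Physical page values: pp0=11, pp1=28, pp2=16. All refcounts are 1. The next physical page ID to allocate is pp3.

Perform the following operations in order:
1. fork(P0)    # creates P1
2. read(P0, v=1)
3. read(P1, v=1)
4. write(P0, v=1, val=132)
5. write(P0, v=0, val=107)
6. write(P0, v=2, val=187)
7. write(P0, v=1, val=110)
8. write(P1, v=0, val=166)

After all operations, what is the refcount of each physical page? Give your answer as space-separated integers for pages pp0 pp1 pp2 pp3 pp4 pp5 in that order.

Answer: 1 1 1 1 1 1

Derivation:
Op 1: fork(P0) -> P1. 3 ppages; refcounts: pp0:2 pp1:2 pp2:2
Op 2: read(P0, v1) -> 28. No state change.
Op 3: read(P1, v1) -> 28. No state change.
Op 4: write(P0, v1, 132). refcount(pp1)=2>1 -> COPY to pp3. 4 ppages; refcounts: pp0:2 pp1:1 pp2:2 pp3:1
Op 5: write(P0, v0, 107). refcount(pp0)=2>1 -> COPY to pp4. 5 ppages; refcounts: pp0:1 pp1:1 pp2:2 pp3:1 pp4:1
Op 6: write(P0, v2, 187). refcount(pp2)=2>1 -> COPY to pp5. 6 ppages; refcounts: pp0:1 pp1:1 pp2:1 pp3:1 pp4:1 pp5:1
Op 7: write(P0, v1, 110). refcount(pp3)=1 -> write in place. 6 ppages; refcounts: pp0:1 pp1:1 pp2:1 pp3:1 pp4:1 pp5:1
Op 8: write(P1, v0, 166). refcount(pp0)=1 -> write in place. 6 ppages; refcounts: pp0:1 pp1:1 pp2:1 pp3:1 pp4:1 pp5:1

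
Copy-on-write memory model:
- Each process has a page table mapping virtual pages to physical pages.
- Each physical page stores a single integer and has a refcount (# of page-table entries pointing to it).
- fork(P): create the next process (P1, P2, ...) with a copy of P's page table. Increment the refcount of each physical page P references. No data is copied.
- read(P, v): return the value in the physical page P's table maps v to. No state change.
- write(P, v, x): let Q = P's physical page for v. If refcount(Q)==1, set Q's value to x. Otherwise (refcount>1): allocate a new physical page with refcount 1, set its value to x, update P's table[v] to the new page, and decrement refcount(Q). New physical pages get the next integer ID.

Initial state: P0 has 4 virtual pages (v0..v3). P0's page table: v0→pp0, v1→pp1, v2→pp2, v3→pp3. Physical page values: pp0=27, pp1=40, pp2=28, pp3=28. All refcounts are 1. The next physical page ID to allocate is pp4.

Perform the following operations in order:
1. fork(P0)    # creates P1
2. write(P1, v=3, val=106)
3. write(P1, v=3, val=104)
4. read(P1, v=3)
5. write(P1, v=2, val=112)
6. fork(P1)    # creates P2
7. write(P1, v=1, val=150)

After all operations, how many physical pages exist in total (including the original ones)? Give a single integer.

Answer: 7

Derivation:
Op 1: fork(P0) -> P1. 4 ppages; refcounts: pp0:2 pp1:2 pp2:2 pp3:2
Op 2: write(P1, v3, 106). refcount(pp3)=2>1 -> COPY to pp4. 5 ppages; refcounts: pp0:2 pp1:2 pp2:2 pp3:1 pp4:1
Op 3: write(P1, v3, 104). refcount(pp4)=1 -> write in place. 5 ppages; refcounts: pp0:2 pp1:2 pp2:2 pp3:1 pp4:1
Op 4: read(P1, v3) -> 104. No state change.
Op 5: write(P1, v2, 112). refcount(pp2)=2>1 -> COPY to pp5. 6 ppages; refcounts: pp0:2 pp1:2 pp2:1 pp3:1 pp4:1 pp5:1
Op 6: fork(P1) -> P2. 6 ppages; refcounts: pp0:3 pp1:3 pp2:1 pp3:1 pp4:2 pp5:2
Op 7: write(P1, v1, 150). refcount(pp1)=3>1 -> COPY to pp6. 7 ppages; refcounts: pp0:3 pp1:2 pp2:1 pp3:1 pp4:2 pp5:2 pp6:1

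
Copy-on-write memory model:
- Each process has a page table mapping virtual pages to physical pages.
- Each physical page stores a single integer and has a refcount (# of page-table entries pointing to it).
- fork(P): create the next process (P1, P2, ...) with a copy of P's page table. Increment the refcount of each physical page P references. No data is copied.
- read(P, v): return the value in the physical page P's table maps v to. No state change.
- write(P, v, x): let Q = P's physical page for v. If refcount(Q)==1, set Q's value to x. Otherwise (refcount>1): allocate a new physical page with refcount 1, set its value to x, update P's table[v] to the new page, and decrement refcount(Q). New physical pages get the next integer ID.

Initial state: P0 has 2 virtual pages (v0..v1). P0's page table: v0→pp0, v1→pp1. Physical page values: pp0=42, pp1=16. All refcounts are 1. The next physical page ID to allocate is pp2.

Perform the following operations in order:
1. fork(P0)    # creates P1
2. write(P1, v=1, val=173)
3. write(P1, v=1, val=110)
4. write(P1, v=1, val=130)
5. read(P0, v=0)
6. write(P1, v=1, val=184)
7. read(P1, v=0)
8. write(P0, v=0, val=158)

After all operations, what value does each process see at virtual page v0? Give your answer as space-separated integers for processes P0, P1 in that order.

Answer: 158 42

Derivation:
Op 1: fork(P0) -> P1. 2 ppages; refcounts: pp0:2 pp1:2
Op 2: write(P1, v1, 173). refcount(pp1)=2>1 -> COPY to pp2. 3 ppages; refcounts: pp0:2 pp1:1 pp2:1
Op 3: write(P1, v1, 110). refcount(pp2)=1 -> write in place. 3 ppages; refcounts: pp0:2 pp1:1 pp2:1
Op 4: write(P1, v1, 130). refcount(pp2)=1 -> write in place. 3 ppages; refcounts: pp0:2 pp1:1 pp2:1
Op 5: read(P0, v0) -> 42. No state change.
Op 6: write(P1, v1, 184). refcount(pp2)=1 -> write in place. 3 ppages; refcounts: pp0:2 pp1:1 pp2:1
Op 7: read(P1, v0) -> 42. No state change.
Op 8: write(P0, v0, 158). refcount(pp0)=2>1 -> COPY to pp3. 4 ppages; refcounts: pp0:1 pp1:1 pp2:1 pp3:1
P0: v0 -> pp3 = 158
P1: v0 -> pp0 = 42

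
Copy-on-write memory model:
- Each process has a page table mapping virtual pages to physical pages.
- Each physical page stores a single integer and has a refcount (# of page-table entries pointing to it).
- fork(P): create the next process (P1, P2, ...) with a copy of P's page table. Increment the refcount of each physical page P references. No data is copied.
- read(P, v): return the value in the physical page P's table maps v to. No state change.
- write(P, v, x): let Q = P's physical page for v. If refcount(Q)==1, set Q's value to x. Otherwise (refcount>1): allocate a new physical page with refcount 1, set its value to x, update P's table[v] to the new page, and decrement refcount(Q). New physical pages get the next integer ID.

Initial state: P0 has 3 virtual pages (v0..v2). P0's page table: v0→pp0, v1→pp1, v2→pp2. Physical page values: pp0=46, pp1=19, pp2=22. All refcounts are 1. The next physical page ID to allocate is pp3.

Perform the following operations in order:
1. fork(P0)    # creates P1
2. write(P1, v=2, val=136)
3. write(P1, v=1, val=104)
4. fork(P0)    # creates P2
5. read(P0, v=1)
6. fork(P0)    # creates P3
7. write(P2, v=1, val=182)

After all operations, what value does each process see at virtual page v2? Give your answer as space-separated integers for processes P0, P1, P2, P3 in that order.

Answer: 22 136 22 22

Derivation:
Op 1: fork(P0) -> P1. 3 ppages; refcounts: pp0:2 pp1:2 pp2:2
Op 2: write(P1, v2, 136). refcount(pp2)=2>1 -> COPY to pp3. 4 ppages; refcounts: pp0:2 pp1:2 pp2:1 pp3:1
Op 3: write(P1, v1, 104). refcount(pp1)=2>1 -> COPY to pp4. 5 ppages; refcounts: pp0:2 pp1:1 pp2:1 pp3:1 pp4:1
Op 4: fork(P0) -> P2. 5 ppages; refcounts: pp0:3 pp1:2 pp2:2 pp3:1 pp4:1
Op 5: read(P0, v1) -> 19. No state change.
Op 6: fork(P0) -> P3. 5 ppages; refcounts: pp0:4 pp1:3 pp2:3 pp3:1 pp4:1
Op 7: write(P2, v1, 182). refcount(pp1)=3>1 -> COPY to pp5. 6 ppages; refcounts: pp0:4 pp1:2 pp2:3 pp3:1 pp4:1 pp5:1
P0: v2 -> pp2 = 22
P1: v2 -> pp3 = 136
P2: v2 -> pp2 = 22
P3: v2 -> pp2 = 22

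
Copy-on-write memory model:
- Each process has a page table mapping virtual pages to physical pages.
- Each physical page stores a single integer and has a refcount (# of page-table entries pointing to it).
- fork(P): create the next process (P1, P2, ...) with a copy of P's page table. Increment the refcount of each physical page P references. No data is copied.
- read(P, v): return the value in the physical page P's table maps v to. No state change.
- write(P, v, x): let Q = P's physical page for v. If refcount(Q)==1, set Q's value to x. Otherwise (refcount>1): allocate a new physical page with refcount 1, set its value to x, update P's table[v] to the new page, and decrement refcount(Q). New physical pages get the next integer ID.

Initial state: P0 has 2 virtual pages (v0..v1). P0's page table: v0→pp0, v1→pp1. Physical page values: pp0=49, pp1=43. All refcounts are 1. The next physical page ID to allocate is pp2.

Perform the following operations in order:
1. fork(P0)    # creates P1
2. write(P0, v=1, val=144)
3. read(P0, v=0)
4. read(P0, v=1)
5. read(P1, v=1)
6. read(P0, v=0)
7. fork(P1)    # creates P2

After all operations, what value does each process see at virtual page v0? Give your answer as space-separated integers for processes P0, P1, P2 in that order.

Op 1: fork(P0) -> P1. 2 ppages; refcounts: pp0:2 pp1:2
Op 2: write(P0, v1, 144). refcount(pp1)=2>1 -> COPY to pp2. 3 ppages; refcounts: pp0:2 pp1:1 pp2:1
Op 3: read(P0, v0) -> 49. No state change.
Op 4: read(P0, v1) -> 144. No state change.
Op 5: read(P1, v1) -> 43. No state change.
Op 6: read(P0, v0) -> 49. No state change.
Op 7: fork(P1) -> P2. 3 ppages; refcounts: pp0:3 pp1:2 pp2:1
P0: v0 -> pp0 = 49
P1: v0 -> pp0 = 49
P2: v0 -> pp0 = 49

Answer: 49 49 49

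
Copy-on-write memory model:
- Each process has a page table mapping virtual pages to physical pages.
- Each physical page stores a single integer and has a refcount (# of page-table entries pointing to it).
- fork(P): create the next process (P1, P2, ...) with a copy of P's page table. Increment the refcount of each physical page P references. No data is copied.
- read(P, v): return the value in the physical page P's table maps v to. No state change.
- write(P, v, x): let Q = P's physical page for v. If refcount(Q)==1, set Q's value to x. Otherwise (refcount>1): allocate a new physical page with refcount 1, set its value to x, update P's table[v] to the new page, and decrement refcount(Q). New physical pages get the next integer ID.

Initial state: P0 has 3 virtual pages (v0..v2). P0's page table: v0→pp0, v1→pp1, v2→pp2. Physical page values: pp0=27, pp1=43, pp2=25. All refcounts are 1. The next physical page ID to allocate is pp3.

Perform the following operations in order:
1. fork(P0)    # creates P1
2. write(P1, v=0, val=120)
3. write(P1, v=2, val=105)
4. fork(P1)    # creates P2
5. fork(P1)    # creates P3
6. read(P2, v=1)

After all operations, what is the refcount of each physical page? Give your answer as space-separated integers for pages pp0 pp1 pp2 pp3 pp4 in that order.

Op 1: fork(P0) -> P1. 3 ppages; refcounts: pp0:2 pp1:2 pp2:2
Op 2: write(P1, v0, 120). refcount(pp0)=2>1 -> COPY to pp3. 4 ppages; refcounts: pp0:1 pp1:2 pp2:2 pp3:1
Op 3: write(P1, v2, 105). refcount(pp2)=2>1 -> COPY to pp4. 5 ppages; refcounts: pp0:1 pp1:2 pp2:1 pp3:1 pp4:1
Op 4: fork(P1) -> P2. 5 ppages; refcounts: pp0:1 pp1:3 pp2:1 pp3:2 pp4:2
Op 5: fork(P1) -> P3. 5 ppages; refcounts: pp0:1 pp1:4 pp2:1 pp3:3 pp4:3
Op 6: read(P2, v1) -> 43. No state change.

Answer: 1 4 1 3 3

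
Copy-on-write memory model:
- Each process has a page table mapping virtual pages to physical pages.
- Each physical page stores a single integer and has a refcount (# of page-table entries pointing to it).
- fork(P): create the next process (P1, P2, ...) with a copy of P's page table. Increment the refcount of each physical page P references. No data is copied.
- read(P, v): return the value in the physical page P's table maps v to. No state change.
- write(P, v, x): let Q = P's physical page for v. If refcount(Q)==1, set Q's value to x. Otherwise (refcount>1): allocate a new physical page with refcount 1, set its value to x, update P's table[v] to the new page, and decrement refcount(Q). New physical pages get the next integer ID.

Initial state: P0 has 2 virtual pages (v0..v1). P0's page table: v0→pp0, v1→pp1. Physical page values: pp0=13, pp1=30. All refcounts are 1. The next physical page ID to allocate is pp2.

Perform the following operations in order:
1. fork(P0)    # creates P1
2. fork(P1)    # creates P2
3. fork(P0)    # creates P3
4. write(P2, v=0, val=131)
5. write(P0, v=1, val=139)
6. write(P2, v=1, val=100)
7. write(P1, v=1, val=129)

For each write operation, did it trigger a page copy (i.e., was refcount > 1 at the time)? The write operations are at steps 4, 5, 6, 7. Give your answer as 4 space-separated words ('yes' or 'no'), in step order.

Op 1: fork(P0) -> P1. 2 ppages; refcounts: pp0:2 pp1:2
Op 2: fork(P1) -> P2. 2 ppages; refcounts: pp0:3 pp1:3
Op 3: fork(P0) -> P3. 2 ppages; refcounts: pp0:4 pp1:4
Op 4: write(P2, v0, 131). refcount(pp0)=4>1 -> COPY to pp2. 3 ppages; refcounts: pp0:3 pp1:4 pp2:1
Op 5: write(P0, v1, 139). refcount(pp1)=4>1 -> COPY to pp3. 4 ppages; refcounts: pp0:3 pp1:3 pp2:1 pp3:1
Op 6: write(P2, v1, 100). refcount(pp1)=3>1 -> COPY to pp4. 5 ppages; refcounts: pp0:3 pp1:2 pp2:1 pp3:1 pp4:1
Op 7: write(P1, v1, 129). refcount(pp1)=2>1 -> COPY to pp5. 6 ppages; refcounts: pp0:3 pp1:1 pp2:1 pp3:1 pp4:1 pp5:1

yes yes yes yes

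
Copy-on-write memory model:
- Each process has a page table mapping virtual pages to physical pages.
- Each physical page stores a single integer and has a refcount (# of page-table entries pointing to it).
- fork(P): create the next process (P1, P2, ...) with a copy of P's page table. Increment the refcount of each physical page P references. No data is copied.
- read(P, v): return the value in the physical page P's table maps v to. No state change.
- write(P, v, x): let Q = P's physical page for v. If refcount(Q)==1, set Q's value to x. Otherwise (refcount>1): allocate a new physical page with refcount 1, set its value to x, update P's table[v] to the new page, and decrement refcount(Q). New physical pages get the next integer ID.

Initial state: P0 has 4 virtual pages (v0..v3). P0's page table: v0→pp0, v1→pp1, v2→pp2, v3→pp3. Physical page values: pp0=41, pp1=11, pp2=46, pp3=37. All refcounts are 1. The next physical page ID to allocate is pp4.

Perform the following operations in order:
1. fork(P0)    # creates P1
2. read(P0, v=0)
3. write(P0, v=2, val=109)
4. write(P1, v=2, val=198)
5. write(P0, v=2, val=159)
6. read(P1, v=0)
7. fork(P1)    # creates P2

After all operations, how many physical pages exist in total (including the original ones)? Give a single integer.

Answer: 5

Derivation:
Op 1: fork(P0) -> P1. 4 ppages; refcounts: pp0:2 pp1:2 pp2:2 pp3:2
Op 2: read(P0, v0) -> 41. No state change.
Op 3: write(P0, v2, 109). refcount(pp2)=2>1 -> COPY to pp4. 5 ppages; refcounts: pp0:2 pp1:2 pp2:1 pp3:2 pp4:1
Op 4: write(P1, v2, 198). refcount(pp2)=1 -> write in place. 5 ppages; refcounts: pp0:2 pp1:2 pp2:1 pp3:2 pp4:1
Op 5: write(P0, v2, 159). refcount(pp4)=1 -> write in place. 5 ppages; refcounts: pp0:2 pp1:2 pp2:1 pp3:2 pp4:1
Op 6: read(P1, v0) -> 41. No state change.
Op 7: fork(P1) -> P2. 5 ppages; refcounts: pp0:3 pp1:3 pp2:2 pp3:3 pp4:1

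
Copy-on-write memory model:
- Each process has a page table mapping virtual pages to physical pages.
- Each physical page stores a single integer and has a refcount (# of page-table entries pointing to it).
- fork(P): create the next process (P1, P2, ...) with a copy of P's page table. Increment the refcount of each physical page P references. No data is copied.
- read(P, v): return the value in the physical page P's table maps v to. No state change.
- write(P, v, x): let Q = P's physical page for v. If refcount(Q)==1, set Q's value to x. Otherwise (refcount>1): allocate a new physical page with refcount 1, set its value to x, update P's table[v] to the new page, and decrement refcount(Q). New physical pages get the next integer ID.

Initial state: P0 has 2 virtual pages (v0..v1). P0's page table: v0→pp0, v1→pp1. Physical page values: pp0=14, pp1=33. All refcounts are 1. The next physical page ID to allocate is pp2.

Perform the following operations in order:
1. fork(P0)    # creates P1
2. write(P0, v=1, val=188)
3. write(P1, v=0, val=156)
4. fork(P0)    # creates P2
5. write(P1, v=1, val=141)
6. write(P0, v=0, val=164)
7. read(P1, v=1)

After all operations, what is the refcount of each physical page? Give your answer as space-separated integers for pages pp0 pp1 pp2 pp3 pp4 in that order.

Op 1: fork(P0) -> P1. 2 ppages; refcounts: pp0:2 pp1:2
Op 2: write(P0, v1, 188). refcount(pp1)=2>1 -> COPY to pp2. 3 ppages; refcounts: pp0:2 pp1:1 pp2:1
Op 3: write(P1, v0, 156). refcount(pp0)=2>1 -> COPY to pp3. 4 ppages; refcounts: pp0:1 pp1:1 pp2:1 pp3:1
Op 4: fork(P0) -> P2. 4 ppages; refcounts: pp0:2 pp1:1 pp2:2 pp3:1
Op 5: write(P1, v1, 141). refcount(pp1)=1 -> write in place. 4 ppages; refcounts: pp0:2 pp1:1 pp2:2 pp3:1
Op 6: write(P0, v0, 164). refcount(pp0)=2>1 -> COPY to pp4. 5 ppages; refcounts: pp0:1 pp1:1 pp2:2 pp3:1 pp4:1
Op 7: read(P1, v1) -> 141. No state change.

Answer: 1 1 2 1 1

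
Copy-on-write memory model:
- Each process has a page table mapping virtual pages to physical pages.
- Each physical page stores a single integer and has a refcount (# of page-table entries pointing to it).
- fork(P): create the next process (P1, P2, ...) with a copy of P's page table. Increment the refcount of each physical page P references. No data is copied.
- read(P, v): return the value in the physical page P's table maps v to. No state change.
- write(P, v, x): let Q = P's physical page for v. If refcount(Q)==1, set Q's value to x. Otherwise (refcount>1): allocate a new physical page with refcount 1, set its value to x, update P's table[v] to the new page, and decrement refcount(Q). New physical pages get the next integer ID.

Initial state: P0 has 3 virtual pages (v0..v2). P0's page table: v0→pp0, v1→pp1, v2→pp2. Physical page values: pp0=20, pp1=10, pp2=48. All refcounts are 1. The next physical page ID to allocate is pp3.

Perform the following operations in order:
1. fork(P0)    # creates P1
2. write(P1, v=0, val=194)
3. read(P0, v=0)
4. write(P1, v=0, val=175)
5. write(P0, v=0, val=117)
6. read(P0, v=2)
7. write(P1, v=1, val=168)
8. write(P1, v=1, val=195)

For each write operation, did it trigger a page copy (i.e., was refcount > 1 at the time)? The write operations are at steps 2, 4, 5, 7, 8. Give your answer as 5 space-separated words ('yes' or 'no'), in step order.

Op 1: fork(P0) -> P1. 3 ppages; refcounts: pp0:2 pp1:2 pp2:2
Op 2: write(P1, v0, 194). refcount(pp0)=2>1 -> COPY to pp3. 4 ppages; refcounts: pp0:1 pp1:2 pp2:2 pp3:1
Op 3: read(P0, v0) -> 20. No state change.
Op 4: write(P1, v0, 175). refcount(pp3)=1 -> write in place. 4 ppages; refcounts: pp0:1 pp1:2 pp2:2 pp3:1
Op 5: write(P0, v0, 117). refcount(pp0)=1 -> write in place. 4 ppages; refcounts: pp0:1 pp1:2 pp2:2 pp3:1
Op 6: read(P0, v2) -> 48. No state change.
Op 7: write(P1, v1, 168). refcount(pp1)=2>1 -> COPY to pp4. 5 ppages; refcounts: pp0:1 pp1:1 pp2:2 pp3:1 pp4:1
Op 8: write(P1, v1, 195). refcount(pp4)=1 -> write in place. 5 ppages; refcounts: pp0:1 pp1:1 pp2:2 pp3:1 pp4:1

yes no no yes no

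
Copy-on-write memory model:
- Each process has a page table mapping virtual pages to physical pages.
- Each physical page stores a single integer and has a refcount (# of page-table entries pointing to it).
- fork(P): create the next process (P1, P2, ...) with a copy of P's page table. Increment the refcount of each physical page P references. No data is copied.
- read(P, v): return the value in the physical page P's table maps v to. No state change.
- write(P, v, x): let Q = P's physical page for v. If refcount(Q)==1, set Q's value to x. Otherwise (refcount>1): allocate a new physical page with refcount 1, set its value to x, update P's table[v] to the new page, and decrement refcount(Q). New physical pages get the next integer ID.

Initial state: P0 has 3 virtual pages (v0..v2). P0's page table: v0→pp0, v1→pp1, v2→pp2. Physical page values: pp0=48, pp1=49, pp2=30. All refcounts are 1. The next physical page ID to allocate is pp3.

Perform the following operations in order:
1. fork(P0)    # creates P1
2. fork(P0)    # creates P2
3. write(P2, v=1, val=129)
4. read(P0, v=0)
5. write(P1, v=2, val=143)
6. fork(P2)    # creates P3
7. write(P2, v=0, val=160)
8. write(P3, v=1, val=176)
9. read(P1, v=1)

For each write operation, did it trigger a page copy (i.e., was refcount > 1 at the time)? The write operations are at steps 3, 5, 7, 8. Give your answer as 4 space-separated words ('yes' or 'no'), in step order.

Op 1: fork(P0) -> P1. 3 ppages; refcounts: pp0:2 pp1:2 pp2:2
Op 2: fork(P0) -> P2. 3 ppages; refcounts: pp0:3 pp1:3 pp2:3
Op 3: write(P2, v1, 129). refcount(pp1)=3>1 -> COPY to pp3. 4 ppages; refcounts: pp0:3 pp1:2 pp2:3 pp3:1
Op 4: read(P0, v0) -> 48. No state change.
Op 5: write(P1, v2, 143). refcount(pp2)=3>1 -> COPY to pp4. 5 ppages; refcounts: pp0:3 pp1:2 pp2:2 pp3:1 pp4:1
Op 6: fork(P2) -> P3. 5 ppages; refcounts: pp0:4 pp1:2 pp2:3 pp3:2 pp4:1
Op 7: write(P2, v0, 160). refcount(pp0)=4>1 -> COPY to pp5. 6 ppages; refcounts: pp0:3 pp1:2 pp2:3 pp3:2 pp4:1 pp5:1
Op 8: write(P3, v1, 176). refcount(pp3)=2>1 -> COPY to pp6. 7 ppages; refcounts: pp0:3 pp1:2 pp2:3 pp3:1 pp4:1 pp5:1 pp6:1
Op 9: read(P1, v1) -> 49. No state change.

yes yes yes yes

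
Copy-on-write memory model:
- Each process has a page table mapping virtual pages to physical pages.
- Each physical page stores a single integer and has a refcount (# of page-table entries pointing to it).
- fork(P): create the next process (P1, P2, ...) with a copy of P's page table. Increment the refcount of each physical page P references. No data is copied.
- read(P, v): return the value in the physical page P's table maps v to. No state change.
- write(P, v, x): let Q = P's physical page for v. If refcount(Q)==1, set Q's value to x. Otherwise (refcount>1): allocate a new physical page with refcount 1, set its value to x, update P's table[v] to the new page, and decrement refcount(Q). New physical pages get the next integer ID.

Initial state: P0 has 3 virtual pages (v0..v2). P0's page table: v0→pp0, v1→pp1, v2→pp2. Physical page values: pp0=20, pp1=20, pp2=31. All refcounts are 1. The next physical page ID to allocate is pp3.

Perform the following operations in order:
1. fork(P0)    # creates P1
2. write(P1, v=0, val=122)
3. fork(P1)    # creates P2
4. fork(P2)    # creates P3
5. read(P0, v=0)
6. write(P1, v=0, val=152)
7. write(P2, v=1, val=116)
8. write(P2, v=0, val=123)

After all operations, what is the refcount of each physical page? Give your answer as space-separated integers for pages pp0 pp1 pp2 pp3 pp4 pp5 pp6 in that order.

Answer: 1 3 4 1 1 1 1

Derivation:
Op 1: fork(P0) -> P1. 3 ppages; refcounts: pp0:2 pp1:2 pp2:2
Op 2: write(P1, v0, 122). refcount(pp0)=2>1 -> COPY to pp3. 4 ppages; refcounts: pp0:1 pp1:2 pp2:2 pp3:1
Op 3: fork(P1) -> P2. 4 ppages; refcounts: pp0:1 pp1:3 pp2:3 pp3:2
Op 4: fork(P2) -> P3. 4 ppages; refcounts: pp0:1 pp1:4 pp2:4 pp3:3
Op 5: read(P0, v0) -> 20. No state change.
Op 6: write(P1, v0, 152). refcount(pp3)=3>1 -> COPY to pp4. 5 ppages; refcounts: pp0:1 pp1:4 pp2:4 pp3:2 pp4:1
Op 7: write(P2, v1, 116). refcount(pp1)=4>1 -> COPY to pp5. 6 ppages; refcounts: pp0:1 pp1:3 pp2:4 pp3:2 pp4:1 pp5:1
Op 8: write(P2, v0, 123). refcount(pp3)=2>1 -> COPY to pp6. 7 ppages; refcounts: pp0:1 pp1:3 pp2:4 pp3:1 pp4:1 pp5:1 pp6:1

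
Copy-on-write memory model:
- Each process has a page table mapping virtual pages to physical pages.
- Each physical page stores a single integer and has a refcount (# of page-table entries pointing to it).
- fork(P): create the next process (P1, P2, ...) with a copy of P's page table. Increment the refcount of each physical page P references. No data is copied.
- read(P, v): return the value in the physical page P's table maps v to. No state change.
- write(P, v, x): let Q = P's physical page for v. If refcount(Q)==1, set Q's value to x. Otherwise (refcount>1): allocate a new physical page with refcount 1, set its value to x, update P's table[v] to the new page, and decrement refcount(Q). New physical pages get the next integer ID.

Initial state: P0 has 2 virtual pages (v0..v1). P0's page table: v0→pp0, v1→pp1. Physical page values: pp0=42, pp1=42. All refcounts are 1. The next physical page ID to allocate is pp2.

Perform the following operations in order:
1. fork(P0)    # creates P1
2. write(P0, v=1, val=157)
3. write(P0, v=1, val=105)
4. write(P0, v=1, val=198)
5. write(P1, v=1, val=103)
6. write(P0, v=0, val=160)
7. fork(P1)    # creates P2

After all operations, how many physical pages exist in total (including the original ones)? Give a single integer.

Op 1: fork(P0) -> P1. 2 ppages; refcounts: pp0:2 pp1:2
Op 2: write(P0, v1, 157). refcount(pp1)=2>1 -> COPY to pp2. 3 ppages; refcounts: pp0:2 pp1:1 pp2:1
Op 3: write(P0, v1, 105). refcount(pp2)=1 -> write in place. 3 ppages; refcounts: pp0:2 pp1:1 pp2:1
Op 4: write(P0, v1, 198). refcount(pp2)=1 -> write in place. 3 ppages; refcounts: pp0:2 pp1:1 pp2:1
Op 5: write(P1, v1, 103). refcount(pp1)=1 -> write in place. 3 ppages; refcounts: pp0:2 pp1:1 pp2:1
Op 6: write(P0, v0, 160). refcount(pp0)=2>1 -> COPY to pp3. 4 ppages; refcounts: pp0:1 pp1:1 pp2:1 pp3:1
Op 7: fork(P1) -> P2. 4 ppages; refcounts: pp0:2 pp1:2 pp2:1 pp3:1

Answer: 4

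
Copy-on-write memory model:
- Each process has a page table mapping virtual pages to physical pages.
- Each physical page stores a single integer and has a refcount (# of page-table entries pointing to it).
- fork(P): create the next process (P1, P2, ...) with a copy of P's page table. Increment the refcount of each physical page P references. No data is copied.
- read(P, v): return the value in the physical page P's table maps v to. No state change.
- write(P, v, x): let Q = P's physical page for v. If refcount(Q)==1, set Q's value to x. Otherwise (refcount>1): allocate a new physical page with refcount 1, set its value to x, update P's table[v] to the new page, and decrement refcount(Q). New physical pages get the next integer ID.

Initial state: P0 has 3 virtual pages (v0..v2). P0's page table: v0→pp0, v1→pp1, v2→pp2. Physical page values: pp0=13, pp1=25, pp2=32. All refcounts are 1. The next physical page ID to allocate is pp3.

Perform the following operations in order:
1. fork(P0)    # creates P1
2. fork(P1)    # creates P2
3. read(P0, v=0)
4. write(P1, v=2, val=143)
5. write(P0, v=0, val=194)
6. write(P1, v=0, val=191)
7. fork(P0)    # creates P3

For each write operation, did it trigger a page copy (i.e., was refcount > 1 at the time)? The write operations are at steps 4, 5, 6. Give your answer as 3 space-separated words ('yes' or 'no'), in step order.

Op 1: fork(P0) -> P1. 3 ppages; refcounts: pp0:2 pp1:2 pp2:2
Op 2: fork(P1) -> P2. 3 ppages; refcounts: pp0:3 pp1:3 pp2:3
Op 3: read(P0, v0) -> 13. No state change.
Op 4: write(P1, v2, 143). refcount(pp2)=3>1 -> COPY to pp3. 4 ppages; refcounts: pp0:3 pp1:3 pp2:2 pp3:1
Op 5: write(P0, v0, 194). refcount(pp0)=3>1 -> COPY to pp4. 5 ppages; refcounts: pp0:2 pp1:3 pp2:2 pp3:1 pp4:1
Op 6: write(P1, v0, 191). refcount(pp0)=2>1 -> COPY to pp5. 6 ppages; refcounts: pp0:1 pp1:3 pp2:2 pp3:1 pp4:1 pp5:1
Op 7: fork(P0) -> P3. 6 ppages; refcounts: pp0:1 pp1:4 pp2:3 pp3:1 pp4:2 pp5:1

yes yes yes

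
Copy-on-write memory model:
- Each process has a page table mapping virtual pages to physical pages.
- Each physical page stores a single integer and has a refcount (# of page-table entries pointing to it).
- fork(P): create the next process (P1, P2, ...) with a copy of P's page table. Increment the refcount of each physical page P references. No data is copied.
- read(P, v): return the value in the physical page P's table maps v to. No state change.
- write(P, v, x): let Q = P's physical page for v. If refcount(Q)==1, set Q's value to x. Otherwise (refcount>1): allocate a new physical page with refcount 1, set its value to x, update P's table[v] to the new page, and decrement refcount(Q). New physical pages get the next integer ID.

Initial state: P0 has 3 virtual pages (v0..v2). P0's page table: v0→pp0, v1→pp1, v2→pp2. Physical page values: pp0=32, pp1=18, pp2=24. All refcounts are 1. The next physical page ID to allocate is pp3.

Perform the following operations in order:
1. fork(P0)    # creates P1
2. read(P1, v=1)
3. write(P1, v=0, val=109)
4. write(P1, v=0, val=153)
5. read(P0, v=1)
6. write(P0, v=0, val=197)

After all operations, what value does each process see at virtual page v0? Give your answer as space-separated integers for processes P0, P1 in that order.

Answer: 197 153

Derivation:
Op 1: fork(P0) -> P1. 3 ppages; refcounts: pp0:2 pp1:2 pp2:2
Op 2: read(P1, v1) -> 18. No state change.
Op 3: write(P1, v0, 109). refcount(pp0)=2>1 -> COPY to pp3. 4 ppages; refcounts: pp0:1 pp1:2 pp2:2 pp3:1
Op 4: write(P1, v0, 153). refcount(pp3)=1 -> write in place. 4 ppages; refcounts: pp0:1 pp1:2 pp2:2 pp3:1
Op 5: read(P0, v1) -> 18. No state change.
Op 6: write(P0, v0, 197). refcount(pp0)=1 -> write in place. 4 ppages; refcounts: pp0:1 pp1:2 pp2:2 pp3:1
P0: v0 -> pp0 = 197
P1: v0 -> pp3 = 153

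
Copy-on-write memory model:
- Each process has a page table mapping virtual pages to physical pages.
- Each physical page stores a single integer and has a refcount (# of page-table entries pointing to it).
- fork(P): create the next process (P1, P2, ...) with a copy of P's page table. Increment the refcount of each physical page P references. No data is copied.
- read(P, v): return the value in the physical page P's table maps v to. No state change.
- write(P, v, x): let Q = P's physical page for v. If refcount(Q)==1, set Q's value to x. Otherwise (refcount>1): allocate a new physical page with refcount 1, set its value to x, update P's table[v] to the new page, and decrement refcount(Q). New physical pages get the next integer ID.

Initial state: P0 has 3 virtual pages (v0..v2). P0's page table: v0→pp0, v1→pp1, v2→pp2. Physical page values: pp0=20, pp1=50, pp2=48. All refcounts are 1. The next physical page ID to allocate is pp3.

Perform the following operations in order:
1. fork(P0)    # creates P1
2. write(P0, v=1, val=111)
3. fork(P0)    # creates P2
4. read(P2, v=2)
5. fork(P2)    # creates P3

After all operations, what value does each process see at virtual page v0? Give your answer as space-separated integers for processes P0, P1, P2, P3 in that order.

Op 1: fork(P0) -> P1. 3 ppages; refcounts: pp0:2 pp1:2 pp2:2
Op 2: write(P0, v1, 111). refcount(pp1)=2>1 -> COPY to pp3. 4 ppages; refcounts: pp0:2 pp1:1 pp2:2 pp3:1
Op 3: fork(P0) -> P2. 4 ppages; refcounts: pp0:3 pp1:1 pp2:3 pp3:2
Op 4: read(P2, v2) -> 48. No state change.
Op 5: fork(P2) -> P3. 4 ppages; refcounts: pp0:4 pp1:1 pp2:4 pp3:3
P0: v0 -> pp0 = 20
P1: v0 -> pp0 = 20
P2: v0 -> pp0 = 20
P3: v0 -> pp0 = 20

Answer: 20 20 20 20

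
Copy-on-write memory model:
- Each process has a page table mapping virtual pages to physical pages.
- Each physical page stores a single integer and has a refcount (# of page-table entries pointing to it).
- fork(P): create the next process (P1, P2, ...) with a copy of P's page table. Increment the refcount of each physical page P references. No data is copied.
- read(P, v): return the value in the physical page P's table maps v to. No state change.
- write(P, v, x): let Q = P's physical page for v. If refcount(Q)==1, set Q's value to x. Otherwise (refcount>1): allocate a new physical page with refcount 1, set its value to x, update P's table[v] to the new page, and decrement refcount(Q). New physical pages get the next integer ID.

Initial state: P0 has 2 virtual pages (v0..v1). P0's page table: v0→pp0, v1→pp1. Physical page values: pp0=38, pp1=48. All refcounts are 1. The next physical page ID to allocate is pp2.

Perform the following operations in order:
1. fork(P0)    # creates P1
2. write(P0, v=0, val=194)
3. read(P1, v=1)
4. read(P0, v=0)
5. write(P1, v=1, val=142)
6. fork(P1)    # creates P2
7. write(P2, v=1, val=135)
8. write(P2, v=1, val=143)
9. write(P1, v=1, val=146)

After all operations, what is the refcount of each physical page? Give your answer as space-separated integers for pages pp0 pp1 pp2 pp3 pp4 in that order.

Op 1: fork(P0) -> P1. 2 ppages; refcounts: pp0:2 pp1:2
Op 2: write(P0, v0, 194). refcount(pp0)=2>1 -> COPY to pp2. 3 ppages; refcounts: pp0:1 pp1:2 pp2:1
Op 3: read(P1, v1) -> 48. No state change.
Op 4: read(P0, v0) -> 194. No state change.
Op 5: write(P1, v1, 142). refcount(pp1)=2>1 -> COPY to pp3. 4 ppages; refcounts: pp0:1 pp1:1 pp2:1 pp3:1
Op 6: fork(P1) -> P2. 4 ppages; refcounts: pp0:2 pp1:1 pp2:1 pp3:2
Op 7: write(P2, v1, 135). refcount(pp3)=2>1 -> COPY to pp4. 5 ppages; refcounts: pp0:2 pp1:1 pp2:1 pp3:1 pp4:1
Op 8: write(P2, v1, 143). refcount(pp4)=1 -> write in place. 5 ppages; refcounts: pp0:2 pp1:1 pp2:1 pp3:1 pp4:1
Op 9: write(P1, v1, 146). refcount(pp3)=1 -> write in place. 5 ppages; refcounts: pp0:2 pp1:1 pp2:1 pp3:1 pp4:1

Answer: 2 1 1 1 1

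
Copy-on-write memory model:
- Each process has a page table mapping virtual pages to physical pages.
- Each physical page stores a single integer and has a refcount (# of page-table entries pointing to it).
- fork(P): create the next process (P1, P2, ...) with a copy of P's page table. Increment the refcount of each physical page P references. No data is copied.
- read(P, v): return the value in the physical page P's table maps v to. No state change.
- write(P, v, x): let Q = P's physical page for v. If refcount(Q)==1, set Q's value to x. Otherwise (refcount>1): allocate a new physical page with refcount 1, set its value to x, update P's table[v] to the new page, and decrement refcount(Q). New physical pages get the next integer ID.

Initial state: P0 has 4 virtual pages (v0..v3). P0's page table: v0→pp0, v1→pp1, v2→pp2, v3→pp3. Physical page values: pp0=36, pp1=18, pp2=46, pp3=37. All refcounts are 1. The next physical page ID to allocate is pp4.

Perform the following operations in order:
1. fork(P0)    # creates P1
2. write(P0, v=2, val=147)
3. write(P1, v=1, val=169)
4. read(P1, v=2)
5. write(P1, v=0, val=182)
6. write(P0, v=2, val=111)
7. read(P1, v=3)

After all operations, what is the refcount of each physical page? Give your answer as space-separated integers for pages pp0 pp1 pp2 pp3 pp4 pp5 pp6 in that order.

Answer: 1 1 1 2 1 1 1

Derivation:
Op 1: fork(P0) -> P1. 4 ppages; refcounts: pp0:2 pp1:2 pp2:2 pp3:2
Op 2: write(P0, v2, 147). refcount(pp2)=2>1 -> COPY to pp4. 5 ppages; refcounts: pp0:2 pp1:2 pp2:1 pp3:2 pp4:1
Op 3: write(P1, v1, 169). refcount(pp1)=2>1 -> COPY to pp5. 6 ppages; refcounts: pp0:2 pp1:1 pp2:1 pp3:2 pp4:1 pp5:1
Op 4: read(P1, v2) -> 46. No state change.
Op 5: write(P1, v0, 182). refcount(pp0)=2>1 -> COPY to pp6. 7 ppages; refcounts: pp0:1 pp1:1 pp2:1 pp3:2 pp4:1 pp5:1 pp6:1
Op 6: write(P0, v2, 111). refcount(pp4)=1 -> write in place. 7 ppages; refcounts: pp0:1 pp1:1 pp2:1 pp3:2 pp4:1 pp5:1 pp6:1
Op 7: read(P1, v3) -> 37. No state change.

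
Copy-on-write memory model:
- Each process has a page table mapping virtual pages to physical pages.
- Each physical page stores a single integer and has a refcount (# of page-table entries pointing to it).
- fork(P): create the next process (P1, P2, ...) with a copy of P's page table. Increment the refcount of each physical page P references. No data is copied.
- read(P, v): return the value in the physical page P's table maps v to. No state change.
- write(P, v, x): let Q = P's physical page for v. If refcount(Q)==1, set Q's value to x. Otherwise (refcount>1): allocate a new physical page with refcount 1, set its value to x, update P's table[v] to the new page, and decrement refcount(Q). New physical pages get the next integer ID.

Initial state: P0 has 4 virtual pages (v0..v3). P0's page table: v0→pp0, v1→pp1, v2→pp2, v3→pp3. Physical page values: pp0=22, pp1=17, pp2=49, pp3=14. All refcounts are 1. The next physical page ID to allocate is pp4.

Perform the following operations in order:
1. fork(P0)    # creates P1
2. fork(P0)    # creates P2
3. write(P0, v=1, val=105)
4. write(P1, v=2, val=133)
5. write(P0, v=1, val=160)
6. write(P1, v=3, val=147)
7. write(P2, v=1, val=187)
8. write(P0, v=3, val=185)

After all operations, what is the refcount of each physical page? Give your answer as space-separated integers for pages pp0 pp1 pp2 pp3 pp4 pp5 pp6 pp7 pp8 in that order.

Op 1: fork(P0) -> P1. 4 ppages; refcounts: pp0:2 pp1:2 pp2:2 pp3:2
Op 2: fork(P0) -> P2. 4 ppages; refcounts: pp0:3 pp1:3 pp2:3 pp3:3
Op 3: write(P0, v1, 105). refcount(pp1)=3>1 -> COPY to pp4. 5 ppages; refcounts: pp0:3 pp1:2 pp2:3 pp3:3 pp4:1
Op 4: write(P1, v2, 133). refcount(pp2)=3>1 -> COPY to pp5. 6 ppages; refcounts: pp0:3 pp1:2 pp2:2 pp3:3 pp4:1 pp5:1
Op 5: write(P0, v1, 160). refcount(pp4)=1 -> write in place. 6 ppages; refcounts: pp0:3 pp1:2 pp2:2 pp3:3 pp4:1 pp5:1
Op 6: write(P1, v3, 147). refcount(pp3)=3>1 -> COPY to pp6. 7 ppages; refcounts: pp0:3 pp1:2 pp2:2 pp3:2 pp4:1 pp5:1 pp6:1
Op 7: write(P2, v1, 187). refcount(pp1)=2>1 -> COPY to pp7. 8 ppages; refcounts: pp0:3 pp1:1 pp2:2 pp3:2 pp4:1 pp5:1 pp6:1 pp7:1
Op 8: write(P0, v3, 185). refcount(pp3)=2>1 -> COPY to pp8. 9 ppages; refcounts: pp0:3 pp1:1 pp2:2 pp3:1 pp4:1 pp5:1 pp6:1 pp7:1 pp8:1

Answer: 3 1 2 1 1 1 1 1 1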